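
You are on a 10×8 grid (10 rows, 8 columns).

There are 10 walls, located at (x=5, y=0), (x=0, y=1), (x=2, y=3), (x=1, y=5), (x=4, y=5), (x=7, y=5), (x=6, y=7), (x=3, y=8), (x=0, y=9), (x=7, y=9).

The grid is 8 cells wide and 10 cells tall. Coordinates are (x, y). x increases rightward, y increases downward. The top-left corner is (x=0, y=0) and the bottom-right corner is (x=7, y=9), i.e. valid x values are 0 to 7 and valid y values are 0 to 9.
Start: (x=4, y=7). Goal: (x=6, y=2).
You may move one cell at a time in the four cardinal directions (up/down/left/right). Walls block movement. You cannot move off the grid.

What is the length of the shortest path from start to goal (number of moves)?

BFS from (x=4, y=7) until reaching (x=6, y=2):
  Distance 0: (x=4, y=7)
  Distance 1: (x=4, y=6), (x=3, y=7), (x=5, y=7), (x=4, y=8)
  Distance 2: (x=3, y=6), (x=5, y=6), (x=2, y=7), (x=5, y=8), (x=4, y=9)
  Distance 3: (x=3, y=5), (x=5, y=5), (x=2, y=6), (x=6, y=6), (x=1, y=7), (x=2, y=8), (x=6, y=8), (x=3, y=9), (x=5, y=9)
  Distance 4: (x=3, y=4), (x=5, y=4), (x=2, y=5), (x=6, y=5), (x=1, y=6), (x=7, y=6), (x=0, y=7), (x=1, y=8), (x=7, y=8), (x=2, y=9), (x=6, y=9)
  Distance 5: (x=3, y=3), (x=5, y=3), (x=2, y=4), (x=4, y=4), (x=6, y=4), (x=0, y=6), (x=7, y=7), (x=0, y=8), (x=1, y=9)
  Distance 6: (x=3, y=2), (x=5, y=2), (x=4, y=3), (x=6, y=3), (x=1, y=4), (x=7, y=4), (x=0, y=5)
  Distance 7: (x=3, y=1), (x=5, y=1), (x=2, y=2), (x=4, y=2), (x=6, y=2), (x=1, y=3), (x=7, y=3), (x=0, y=4)  <- goal reached here
One shortest path (7 moves): (x=4, y=7) -> (x=5, y=7) -> (x=5, y=6) -> (x=6, y=6) -> (x=6, y=5) -> (x=6, y=4) -> (x=6, y=3) -> (x=6, y=2)

Answer: Shortest path length: 7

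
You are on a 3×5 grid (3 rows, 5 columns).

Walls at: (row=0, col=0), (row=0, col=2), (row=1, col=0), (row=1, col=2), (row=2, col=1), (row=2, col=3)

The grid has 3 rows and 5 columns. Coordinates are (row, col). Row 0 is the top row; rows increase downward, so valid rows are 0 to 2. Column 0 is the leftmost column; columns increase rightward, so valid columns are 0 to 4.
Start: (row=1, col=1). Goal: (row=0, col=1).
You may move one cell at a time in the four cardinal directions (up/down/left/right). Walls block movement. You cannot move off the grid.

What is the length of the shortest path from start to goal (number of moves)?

BFS from (row=1, col=1) until reaching (row=0, col=1):
  Distance 0: (row=1, col=1)
  Distance 1: (row=0, col=1)  <- goal reached here
One shortest path (1 moves): (row=1, col=1) -> (row=0, col=1)

Answer: Shortest path length: 1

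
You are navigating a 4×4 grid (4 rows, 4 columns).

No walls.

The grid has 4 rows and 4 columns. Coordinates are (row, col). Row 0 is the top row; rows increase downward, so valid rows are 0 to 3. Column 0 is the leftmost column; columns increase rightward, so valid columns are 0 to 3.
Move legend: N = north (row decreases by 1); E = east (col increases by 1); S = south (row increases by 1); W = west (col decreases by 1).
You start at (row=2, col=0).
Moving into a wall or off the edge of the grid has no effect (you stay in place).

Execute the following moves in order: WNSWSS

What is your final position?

Start: (row=2, col=0)
  W (west): blocked, stay at (row=2, col=0)
  N (north): (row=2, col=0) -> (row=1, col=0)
  S (south): (row=1, col=0) -> (row=2, col=0)
  W (west): blocked, stay at (row=2, col=0)
  S (south): (row=2, col=0) -> (row=3, col=0)
  S (south): blocked, stay at (row=3, col=0)
Final: (row=3, col=0)

Answer: Final position: (row=3, col=0)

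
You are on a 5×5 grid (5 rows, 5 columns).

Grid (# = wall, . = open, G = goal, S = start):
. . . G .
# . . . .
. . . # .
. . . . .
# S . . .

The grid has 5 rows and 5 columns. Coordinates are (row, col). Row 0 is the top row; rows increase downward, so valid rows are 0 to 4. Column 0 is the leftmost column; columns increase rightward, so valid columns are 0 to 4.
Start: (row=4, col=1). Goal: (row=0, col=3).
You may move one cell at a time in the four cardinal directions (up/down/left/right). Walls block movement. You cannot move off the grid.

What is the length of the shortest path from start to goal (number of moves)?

BFS from (row=4, col=1) until reaching (row=0, col=3):
  Distance 0: (row=4, col=1)
  Distance 1: (row=3, col=1), (row=4, col=2)
  Distance 2: (row=2, col=1), (row=3, col=0), (row=3, col=2), (row=4, col=3)
  Distance 3: (row=1, col=1), (row=2, col=0), (row=2, col=2), (row=3, col=3), (row=4, col=4)
  Distance 4: (row=0, col=1), (row=1, col=2), (row=3, col=4)
  Distance 5: (row=0, col=0), (row=0, col=2), (row=1, col=3), (row=2, col=4)
  Distance 6: (row=0, col=3), (row=1, col=4)  <- goal reached here
One shortest path (6 moves): (row=4, col=1) -> (row=4, col=2) -> (row=3, col=2) -> (row=2, col=2) -> (row=1, col=2) -> (row=1, col=3) -> (row=0, col=3)

Answer: Shortest path length: 6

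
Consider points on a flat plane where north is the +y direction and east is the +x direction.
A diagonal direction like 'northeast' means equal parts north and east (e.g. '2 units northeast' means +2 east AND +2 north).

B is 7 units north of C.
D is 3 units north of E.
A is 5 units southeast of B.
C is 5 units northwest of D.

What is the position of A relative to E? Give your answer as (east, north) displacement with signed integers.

Answer: A is at (east=0, north=10) relative to E.

Derivation:
Place E at the origin (east=0, north=0).
  D is 3 units north of E: delta (east=+0, north=+3); D at (east=0, north=3).
  C is 5 units northwest of D: delta (east=-5, north=+5); C at (east=-5, north=8).
  B is 7 units north of C: delta (east=+0, north=+7); B at (east=-5, north=15).
  A is 5 units southeast of B: delta (east=+5, north=-5); A at (east=0, north=10).
Therefore A relative to E: (east=0, north=10).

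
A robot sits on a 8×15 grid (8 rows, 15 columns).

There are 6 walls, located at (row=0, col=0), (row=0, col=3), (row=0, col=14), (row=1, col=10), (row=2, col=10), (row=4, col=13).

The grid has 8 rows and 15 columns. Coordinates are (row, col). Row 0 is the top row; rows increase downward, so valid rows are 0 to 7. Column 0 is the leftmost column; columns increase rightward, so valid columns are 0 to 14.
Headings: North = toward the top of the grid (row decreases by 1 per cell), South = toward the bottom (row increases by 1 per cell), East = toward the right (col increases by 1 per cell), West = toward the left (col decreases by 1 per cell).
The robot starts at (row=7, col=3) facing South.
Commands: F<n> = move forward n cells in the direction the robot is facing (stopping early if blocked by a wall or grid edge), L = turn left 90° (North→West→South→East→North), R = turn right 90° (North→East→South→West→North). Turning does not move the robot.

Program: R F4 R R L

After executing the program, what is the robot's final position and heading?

Start: (row=7, col=3), facing South
  R: turn right, now facing West
  F4: move forward 3/4 (blocked), now at (row=7, col=0)
  R: turn right, now facing North
  R: turn right, now facing East
  L: turn left, now facing North
Final: (row=7, col=0), facing North

Answer: Final position: (row=7, col=0), facing North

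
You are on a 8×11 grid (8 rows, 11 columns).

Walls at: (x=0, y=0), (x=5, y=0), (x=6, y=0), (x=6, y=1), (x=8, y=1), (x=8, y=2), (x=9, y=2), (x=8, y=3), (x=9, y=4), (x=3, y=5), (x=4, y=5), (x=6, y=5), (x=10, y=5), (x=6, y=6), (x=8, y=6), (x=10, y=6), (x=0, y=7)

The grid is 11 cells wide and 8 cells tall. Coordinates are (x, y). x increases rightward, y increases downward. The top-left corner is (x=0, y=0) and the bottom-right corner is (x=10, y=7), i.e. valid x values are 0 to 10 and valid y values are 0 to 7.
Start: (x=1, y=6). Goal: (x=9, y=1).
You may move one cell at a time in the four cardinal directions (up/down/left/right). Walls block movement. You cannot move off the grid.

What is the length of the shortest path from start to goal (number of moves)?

BFS from (x=1, y=6) until reaching (x=9, y=1):
  Distance 0: (x=1, y=6)
  Distance 1: (x=1, y=5), (x=0, y=6), (x=2, y=6), (x=1, y=7)
  Distance 2: (x=1, y=4), (x=0, y=5), (x=2, y=5), (x=3, y=6), (x=2, y=7)
  Distance 3: (x=1, y=3), (x=0, y=4), (x=2, y=4), (x=4, y=6), (x=3, y=7)
  Distance 4: (x=1, y=2), (x=0, y=3), (x=2, y=3), (x=3, y=4), (x=5, y=6), (x=4, y=7)
  Distance 5: (x=1, y=1), (x=0, y=2), (x=2, y=2), (x=3, y=3), (x=4, y=4), (x=5, y=5), (x=5, y=7)
  Distance 6: (x=1, y=0), (x=0, y=1), (x=2, y=1), (x=3, y=2), (x=4, y=3), (x=5, y=4), (x=6, y=7)
  Distance 7: (x=2, y=0), (x=3, y=1), (x=4, y=2), (x=5, y=3), (x=6, y=4), (x=7, y=7)
  Distance 8: (x=3, y=0), (x=4, y=1), (x=5, y=2), (x=6, y=3), (x=7, y=4), (x=7, y=6), (x=8, y=7)
  Distance 9: (x=4, y=0), (x=5, y=1), (x=6, y=2), (x=7, y=3), (x=8, y=4), (x=7, y=5), (x=9, y=7)
  Distance 10: (x=7, y=2), (x=8, y=5), (x=9, y=6), (x=10, y=7)
  Distance 11: (x=7, y=1), (x=9, y=5)
  Distance 12: (x=7, y=0)
  Distance 13: (x=8, y=0)
  Distance 14: (x=9, y=0)
  Distance 15: (x=10, y=0), (x=9, y=1)  <- goal reached here
One shortest path (15 moves): (x=1, y=6) -> (x=2, y=6) -> (x=3, y=6) -> (x=4, y=6) -> (x=5, y=6) -> (x=5, y=5) -> (x=5, y=4) -> (x=6, y=4) -> (x=7, y=4) -> (x=7, y=3) -> (x=7, y=2) -> (x=7, y=1) -> (x=7, y=0) -> (x=8, y=0) -> (x=9, y=0) -> (x=9, y=1)

Answer: Shortest path length: 15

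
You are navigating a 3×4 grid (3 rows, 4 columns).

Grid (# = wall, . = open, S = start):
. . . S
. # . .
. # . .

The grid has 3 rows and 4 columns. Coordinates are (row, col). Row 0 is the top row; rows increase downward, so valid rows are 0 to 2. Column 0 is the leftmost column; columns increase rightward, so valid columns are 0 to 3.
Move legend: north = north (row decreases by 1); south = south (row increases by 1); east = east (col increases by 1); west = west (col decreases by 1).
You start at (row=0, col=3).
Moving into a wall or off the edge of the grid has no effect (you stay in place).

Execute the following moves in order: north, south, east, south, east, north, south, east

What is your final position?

Start: (row=0, col=3)
  north (north): blocked, stay at (row=0, col=3)
  south (south): (row=0, col=3) -> (row=1, col=3)
  east (east): blocked, stay at (row=1, col=3)
  south (south): (row=1, col=3) -> (row=2, col=3)
  east (east): blocked, stay at (row=2, col=3)
  north (north): (row=2, col=3) -> (row=1, col=3)
  south (south): (row=1, col=3) -> (row=2, col=3)
  east (east): blocked, stay at (row=2, col=3)
Final: (row=2, col=3)

Answer: Final position: (row=2, col=3)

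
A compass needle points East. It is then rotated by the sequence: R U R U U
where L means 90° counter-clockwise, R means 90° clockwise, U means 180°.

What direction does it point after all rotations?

Start: East
  R (right (90° clockwise)) -> South
  U (U-turn (180°)) -> North
  R (right (90° clockwise)) -> East
  U (U-turn (180°)) -> West
  U (U-turn (180°)) -> East
Final: East

Answer: Final heading: East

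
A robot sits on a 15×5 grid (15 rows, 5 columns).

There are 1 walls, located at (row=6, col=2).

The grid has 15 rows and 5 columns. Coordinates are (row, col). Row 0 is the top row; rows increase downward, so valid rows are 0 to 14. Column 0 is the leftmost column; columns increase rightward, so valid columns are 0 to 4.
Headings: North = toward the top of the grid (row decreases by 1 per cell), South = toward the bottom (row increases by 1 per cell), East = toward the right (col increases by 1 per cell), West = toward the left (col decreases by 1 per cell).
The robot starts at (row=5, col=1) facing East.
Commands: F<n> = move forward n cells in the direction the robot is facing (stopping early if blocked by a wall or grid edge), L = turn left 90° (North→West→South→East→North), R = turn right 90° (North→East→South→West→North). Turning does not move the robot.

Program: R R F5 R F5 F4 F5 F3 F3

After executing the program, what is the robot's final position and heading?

Answer: Final position: (row=0, col=0), facing North

Derivation:
Start: (row=5, col=1), facing East
  R: turn right, now facing South
  R: turn right, now facing West
  F5: move forward 1/5 (blocked), now at (row=5, col=0)
  R: turn right, now facing North
  F5: move forward 5, now at (row=0, col=0)
  F4: move forward 0/4 (blocked), now at (row=0, col=0)
  F5: move forward 0/5 (blocked), now at (row=0, col=0)
  F3: move forward 0/3 (blocked), now at (row=0, col=0)
  F3: move forward 0/3 (blocked), now at (row=0, col=0)
Final: (row=0, col=0), facing North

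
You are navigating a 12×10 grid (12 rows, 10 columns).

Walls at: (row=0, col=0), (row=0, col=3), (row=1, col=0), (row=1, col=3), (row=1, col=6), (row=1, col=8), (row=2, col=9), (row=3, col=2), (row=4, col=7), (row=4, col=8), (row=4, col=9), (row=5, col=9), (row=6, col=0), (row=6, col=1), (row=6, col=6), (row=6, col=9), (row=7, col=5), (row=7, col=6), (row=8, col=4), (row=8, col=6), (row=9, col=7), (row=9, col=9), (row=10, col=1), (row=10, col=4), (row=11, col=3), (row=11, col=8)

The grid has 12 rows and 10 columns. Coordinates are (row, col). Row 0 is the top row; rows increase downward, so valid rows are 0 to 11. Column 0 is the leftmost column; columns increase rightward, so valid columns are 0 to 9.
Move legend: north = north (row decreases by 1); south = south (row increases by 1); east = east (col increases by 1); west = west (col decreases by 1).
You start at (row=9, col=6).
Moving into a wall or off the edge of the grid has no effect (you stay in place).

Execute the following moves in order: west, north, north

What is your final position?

Answer: Final position: (row=8, col=5)

Derivation:
Start: (row=9, col=6)
  west (west): (row=9, col=6) -> (row=9, col=5)
  north (north): (row=9, col=5) -> (row=8, col=5)
  north (north): blocked, stay at (row=8, col=5)
Final: (row=8, col=5)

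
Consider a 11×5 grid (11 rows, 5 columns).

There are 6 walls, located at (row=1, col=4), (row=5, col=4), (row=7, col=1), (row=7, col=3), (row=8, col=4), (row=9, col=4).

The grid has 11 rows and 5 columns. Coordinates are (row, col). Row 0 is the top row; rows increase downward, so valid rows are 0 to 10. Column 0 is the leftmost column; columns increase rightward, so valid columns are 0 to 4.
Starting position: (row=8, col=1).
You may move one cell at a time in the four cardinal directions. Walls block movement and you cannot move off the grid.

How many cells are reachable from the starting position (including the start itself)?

Answer: Reachable cells: 49

Derivation:
BFS flood-fill from (row=8, col=1):
  Distance 0: (row=8, col=1)
  Distance 1: (row=8, col=0), (row=8, col=2), (row=9, col=1)
  Distance 2: (row=7, col=0), (row=7, col=2), (row=8, col=3), (row=9, col=0), (row=9, col=2), (row=10, col=1)
  Distance 3: (row=6, col=0), (row=6, col=2), (row=9, col=3), (row=10, col=0), (row=10, col=2)
  Distance 4: (row=5, col=0), (row=5, col=2), (row=6, col=1), (row=6, col=3), (row=10, col=3)
  Distance 5: (row=4, col=0), (row=4, col=2), (row=5, col=1), (row=5, col=3), (row=6, col=4), (row=10, col=4)
  Distance 6: (row=3, col=0), (row=3, col=2), (row=4, col=1), (row=4, col=3), (row=7, col=4)
  Distance 7: (row=2, col=0), (row=2, col=2), (row=3, col=1), (row=3, col=3), (row=4, col=4)
  Distance 8: (row=1, col=0), (row=1, col=2), (row=2, col=1), (row=2, col=3), (row=3, col=4)
  Distance 9: (row=0, col=0), (row=0, col=2), (row=1, col=1), (row=1, col=3), (row=2, col=4)
  Distance 10: (row=0, col=1), (row=0, col=3)
  Distance 11: (row=0, col=4)
Total reachable: 49 (grid has 49 open cells total)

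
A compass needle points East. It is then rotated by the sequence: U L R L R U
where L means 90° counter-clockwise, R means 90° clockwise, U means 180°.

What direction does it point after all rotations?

Start: East
  U (U-turn (180°)) -> West
  L (left (90° counter-clockwise)) -> South
  R (right (90° clockwise)) -> West
  L (left (90° counter-clockwise)) -> South
  R (right (90° clockwise)) -> West
  U (U-turn (180°)) -> East
Final: East

Answer: Final heading: East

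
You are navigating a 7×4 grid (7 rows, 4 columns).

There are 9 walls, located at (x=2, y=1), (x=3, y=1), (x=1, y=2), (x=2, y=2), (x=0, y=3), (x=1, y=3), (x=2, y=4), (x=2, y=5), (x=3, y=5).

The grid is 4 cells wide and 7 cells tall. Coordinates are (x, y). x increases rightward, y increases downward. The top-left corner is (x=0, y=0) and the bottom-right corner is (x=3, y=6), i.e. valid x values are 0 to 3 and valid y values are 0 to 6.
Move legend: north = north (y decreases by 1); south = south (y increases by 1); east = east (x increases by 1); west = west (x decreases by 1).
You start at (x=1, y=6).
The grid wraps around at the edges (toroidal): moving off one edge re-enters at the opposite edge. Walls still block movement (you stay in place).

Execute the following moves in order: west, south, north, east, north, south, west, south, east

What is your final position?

Start: (x=1, y=6)
  west (west): (x=1, y=6) -> (x=0, y=6)
  south (south): (x=0, y=6) -> (x=0, y=0)
  north (north): (x=0, y=0) -> (x=0, y=6)
  east (east): (x=0, y=6) -> (x=1, y=6)
  north (north): (x=1, y=6) -> (x=1, y=5)
  south (south): (x=1, y=5) -> (x=1, y=6)
  west (west): (x=1, y=6) -> (x=0, y=6)
  south (south): (x=0, y=6) -> (x=0, y=0)
  east (east): (x=0, y=0) -> (x=1, y=0)
Final: (x=1, y=0)

Answer: Final position: (x=1, y=0)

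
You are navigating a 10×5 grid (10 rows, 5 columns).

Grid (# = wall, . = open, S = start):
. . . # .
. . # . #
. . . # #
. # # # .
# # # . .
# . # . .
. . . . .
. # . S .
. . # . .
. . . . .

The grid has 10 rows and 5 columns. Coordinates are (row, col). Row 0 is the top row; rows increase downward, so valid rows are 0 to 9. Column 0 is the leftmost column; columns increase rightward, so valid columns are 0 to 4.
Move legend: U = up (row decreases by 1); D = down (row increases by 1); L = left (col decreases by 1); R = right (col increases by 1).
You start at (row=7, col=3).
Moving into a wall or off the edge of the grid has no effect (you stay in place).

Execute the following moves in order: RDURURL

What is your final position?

Answer: Final position: (row=6, col=3)

Derivation:
Start: (row=7, col=3)
  R (right): (row=7, col=3) -> (row=7, col=4)
  D (down): (row=7, col=4) -> (row=8, col=4)
  U (up): (row=8, col=4) -> (row=7, col=4)
  R (right): blocked, stay at (row=7, col=4)
  U (up): (row=7, col=4) -> (row=6, col=4)
  R (right): blocked, stay at (row=6, col=4)
  L (left): (row=6, col=4) -> (row=6, col=3)
Final: (row=6, col=3)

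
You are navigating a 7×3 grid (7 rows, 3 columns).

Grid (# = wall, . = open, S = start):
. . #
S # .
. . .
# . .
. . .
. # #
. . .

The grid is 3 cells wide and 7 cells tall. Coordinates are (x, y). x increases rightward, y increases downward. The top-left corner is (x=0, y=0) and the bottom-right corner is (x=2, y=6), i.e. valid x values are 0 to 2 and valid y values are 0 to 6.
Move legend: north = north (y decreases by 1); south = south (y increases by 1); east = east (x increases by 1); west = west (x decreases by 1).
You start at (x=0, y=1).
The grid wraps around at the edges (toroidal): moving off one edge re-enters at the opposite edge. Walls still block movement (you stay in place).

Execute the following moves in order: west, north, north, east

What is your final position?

Answer: Final position: (x=0, y=1)

Derivation:
Start: (x=0, y=1)
  west (west): (x=0, y=1) -> (x=2, y=1)
  north (north): blocked, stay at (x=2, y=1)
  north (north): blocked, stay at (x=2, y=1)
  east (east): (x=2, y=1) -> (x=0, y=1)
Final: (x=0, y=1)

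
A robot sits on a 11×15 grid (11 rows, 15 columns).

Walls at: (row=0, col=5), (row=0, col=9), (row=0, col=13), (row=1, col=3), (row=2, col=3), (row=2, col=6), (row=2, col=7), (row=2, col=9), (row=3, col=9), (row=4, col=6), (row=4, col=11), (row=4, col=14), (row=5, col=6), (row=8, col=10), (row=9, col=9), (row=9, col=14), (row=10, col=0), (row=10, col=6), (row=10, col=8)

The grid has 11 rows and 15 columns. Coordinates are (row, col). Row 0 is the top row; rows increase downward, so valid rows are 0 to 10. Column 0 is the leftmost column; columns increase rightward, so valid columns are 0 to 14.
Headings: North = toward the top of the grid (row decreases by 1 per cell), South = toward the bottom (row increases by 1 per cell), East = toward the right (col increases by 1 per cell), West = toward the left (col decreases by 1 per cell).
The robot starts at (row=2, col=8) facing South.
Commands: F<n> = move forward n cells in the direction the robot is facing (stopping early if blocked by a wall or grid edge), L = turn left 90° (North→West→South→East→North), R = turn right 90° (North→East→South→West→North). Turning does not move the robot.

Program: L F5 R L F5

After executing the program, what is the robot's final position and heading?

Start: (row=2, col=8), facing South
  L: turn left, now facing East
  F5: move forward 0/5 (blocked), now at (row=2, col=8)
  R: turn right, now facing South
  L: turn left, now facing East
  F5: move forward 0/5 (blocked), now at (row=2, col=8)
Final: (row=2, col=8), facing East

Answer: Final position: (row=2, col=8), facing East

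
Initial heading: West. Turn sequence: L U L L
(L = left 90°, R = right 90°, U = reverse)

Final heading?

Answer: Final heading: South

Derivation:
Start: West
  L (left (90° counter-clockwise)) -> South
  U (U-turn (180°)) -> North
  L (left (90° counter-clockwise)) -> West
  L (left (90° counter-clockwise)) -> South
Final: South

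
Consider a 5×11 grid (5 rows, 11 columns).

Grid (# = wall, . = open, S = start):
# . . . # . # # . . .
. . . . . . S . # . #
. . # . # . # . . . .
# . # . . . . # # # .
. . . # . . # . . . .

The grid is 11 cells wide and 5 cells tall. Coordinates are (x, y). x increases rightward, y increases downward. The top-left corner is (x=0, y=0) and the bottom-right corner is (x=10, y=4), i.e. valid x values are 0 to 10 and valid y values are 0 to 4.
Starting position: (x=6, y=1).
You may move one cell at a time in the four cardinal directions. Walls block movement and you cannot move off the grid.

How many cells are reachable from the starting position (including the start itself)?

Answer: Reachable cells: 39

Derivation:
BFS flood-fill from (x=6, y=1):
  Distance 0: (x=6, y=1)
  Distance 1: (x=5, y=1), (x=7, y=1)
  Distance 2: (x=5, y=0), (x=4, y=1), (x=5, y=2), (x=7, y=2)
  Distance 3: (x=3, y=1), (x=8, y=2), (x=5, y=3)
  Distance 4: (x=3, y=0), (x=2, y=1), (x=3, y=2), (x=9, y=2), (x=4, y=3), (x=6, y=3), (x=5, y=4)
  Distance 5: (x=2, y=0), (x=1, y=1), (x=9, y=1), (x=10, y=2), (x=3, y=3), (x=4, y=4)
  Distance 6: (x=1, y=0), (x=9, y=0), (x=0, y=1), (x=1, y=2), (x=10, y=3)
  Distance 7: (x=8, y=0), (x=10, y=0), (x=0, y=2), (x=1, y=3), (x=10, y=4)
  Distance 8: (x=1, y=4), (x=9, y=4)
  Distance 9: (x=0, y=4), (x=2, y=4), (x=8, y=4)
  Distance 10: (x=7, y=4)
Total reachable: 39 (grid has 39 open cells total)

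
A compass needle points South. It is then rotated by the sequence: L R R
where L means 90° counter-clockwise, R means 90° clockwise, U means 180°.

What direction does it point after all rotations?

Start: South
  L (left (90° counter-clockwise)) -> East
  R (right (90° clockwise)) -> South
  R (right (90° clockwise)) -> West
Final: West

Answer: Final heading: West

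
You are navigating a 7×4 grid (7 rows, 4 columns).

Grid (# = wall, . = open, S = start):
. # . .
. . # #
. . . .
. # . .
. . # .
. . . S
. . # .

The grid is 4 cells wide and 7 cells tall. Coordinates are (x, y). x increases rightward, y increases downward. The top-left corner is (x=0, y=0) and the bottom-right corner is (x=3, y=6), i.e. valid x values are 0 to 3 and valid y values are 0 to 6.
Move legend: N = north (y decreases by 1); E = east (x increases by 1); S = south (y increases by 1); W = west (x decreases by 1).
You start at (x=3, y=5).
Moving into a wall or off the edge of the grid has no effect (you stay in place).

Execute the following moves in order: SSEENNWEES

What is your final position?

Start: (x=3, y=5)
  S (south): (x=3, y=5) -> (x=3, y=6)
  S (south): blocked, stay at (x=3, y=6)
  E (east): blocked, stay at (x=3, y=6)
  E (east): blocked, stay at (x=3, y=6)
  N (north): (x=3, y=6) -> (x=3, y=5)
  N (north): (x=3, y=5) -> (x=3, y=4)
  W (west): blocked, stay at (x=3, y=4)
  E (east): blocked, stay at (x=3, y=4)
  E (east): blocked, stay at (x=3, y=4)
  S (south): (x=3, y=4) -> (x=3, y=5)
Final: (x=3, y=5)

Answer: Final position: (x=3, y=5)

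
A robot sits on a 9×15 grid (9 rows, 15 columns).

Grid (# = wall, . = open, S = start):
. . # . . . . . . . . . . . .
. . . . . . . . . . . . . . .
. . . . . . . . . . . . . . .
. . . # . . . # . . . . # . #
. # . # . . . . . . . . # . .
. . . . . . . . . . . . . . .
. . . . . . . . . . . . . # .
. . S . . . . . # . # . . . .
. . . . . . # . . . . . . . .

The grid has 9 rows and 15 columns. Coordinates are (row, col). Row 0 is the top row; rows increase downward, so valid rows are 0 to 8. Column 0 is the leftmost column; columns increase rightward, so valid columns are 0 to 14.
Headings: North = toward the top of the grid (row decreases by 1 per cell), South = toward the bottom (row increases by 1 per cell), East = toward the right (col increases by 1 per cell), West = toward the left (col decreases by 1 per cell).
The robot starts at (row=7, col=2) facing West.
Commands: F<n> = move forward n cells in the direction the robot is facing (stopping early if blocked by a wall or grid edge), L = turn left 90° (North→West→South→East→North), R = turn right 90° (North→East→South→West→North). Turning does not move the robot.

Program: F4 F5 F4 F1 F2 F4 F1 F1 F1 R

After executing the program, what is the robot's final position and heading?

Answer: Final position: (row=7, col=0), facing North

Derivation:
Start: (row=7, col=2), facing West
  F4: move forward 2/4 (blocked), now at (row=7, col=0)
  F5: move forward 0/5 (blocked), now at (row=7, col=0)
  F4: move forward 0/4 (blocked), now at (row=7, col=0)
  F1: move forward 0/1 (blocked), now at (row=7, col=0)
  F2: move forward 0/2 (blocked), now at (row=7, col=0)
  F4: move forward 0/4 (blocked), now at (row=7, col=0)
  [×3]F1: move forward 0/1 (blocked), now at (row=7, col=0)
  R: turn right, now facing North
Final: (row=7, col=0), facing North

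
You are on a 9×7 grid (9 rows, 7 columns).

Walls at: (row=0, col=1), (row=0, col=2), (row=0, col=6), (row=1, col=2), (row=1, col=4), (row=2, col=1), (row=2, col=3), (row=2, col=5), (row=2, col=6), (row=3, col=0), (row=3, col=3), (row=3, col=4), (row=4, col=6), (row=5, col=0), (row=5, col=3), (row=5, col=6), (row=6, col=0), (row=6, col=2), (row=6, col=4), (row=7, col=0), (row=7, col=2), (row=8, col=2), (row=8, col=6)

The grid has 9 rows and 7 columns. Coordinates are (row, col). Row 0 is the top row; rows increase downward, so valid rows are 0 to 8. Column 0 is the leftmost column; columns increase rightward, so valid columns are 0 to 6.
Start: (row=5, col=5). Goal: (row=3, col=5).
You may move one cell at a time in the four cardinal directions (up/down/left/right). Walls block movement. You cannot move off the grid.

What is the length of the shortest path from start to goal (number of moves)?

Answer: Shortest path length: 2

Derivation:
BFS from (row=5, col=5) until reaching (row=3, col=5):
  Distance 0: (row=5, col=5)
  Distance 1: (row=4, col=5), (row=5, col=4), (row=6, col=5)
  Distance 2: (row=3, col=5), (row=4, col=4), (row=6, col=6), (row=7, col=5)  <- goal reached here
One shortest path (2 moves): (row=5, col=5) -> (row=4, col=5) -> (row=3, col=5)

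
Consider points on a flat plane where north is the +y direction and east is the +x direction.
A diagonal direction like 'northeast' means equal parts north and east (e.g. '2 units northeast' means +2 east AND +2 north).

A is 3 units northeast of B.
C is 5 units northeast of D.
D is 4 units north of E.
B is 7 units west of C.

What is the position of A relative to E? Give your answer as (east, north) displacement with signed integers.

Answer: A is at (east=1, north=12) relative to E.

Derivation:
Place E at the origin (east=0, north=0).
  D is 4 units north of E: delta (east=+0, north=+4); D at (east=0, north=4).
  C is 5 units northeast of D: delta (east=+5, north=+5); C at (east=5, north=9).
  B is 7 units west of C: delta (east=-7, north=+0); B at (east=-2, north=9).
  A is 3 units northeast of B: delta (east=+3, north=+3); A at (east=1, north=12).
Therefore A relative to E: (east=1, north=12).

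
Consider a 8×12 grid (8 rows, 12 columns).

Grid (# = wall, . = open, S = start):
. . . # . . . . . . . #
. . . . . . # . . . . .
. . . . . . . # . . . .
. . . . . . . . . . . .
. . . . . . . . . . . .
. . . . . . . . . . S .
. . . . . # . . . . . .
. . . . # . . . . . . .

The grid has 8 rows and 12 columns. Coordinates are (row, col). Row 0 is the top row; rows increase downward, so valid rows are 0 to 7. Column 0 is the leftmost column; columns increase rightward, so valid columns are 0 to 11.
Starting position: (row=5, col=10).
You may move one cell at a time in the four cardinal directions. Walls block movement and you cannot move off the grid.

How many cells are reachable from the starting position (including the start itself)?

BFS flood-fill from (row=5, col=10):
  Distance 0: (row=5, col=10)
  Distance 1: (row=4, col=10), (row=5, col=9), (row=5, col=11), (row=6, col=10)
  Distance 2: (row=3, col=10), (row=4, col=9), (row=4, col=11), (row=5, col=8), (row=6, col=9), (row=6, col=11), (row=7, col=10)
  Distance 3: (row=2, col=10), (row=3, col=9), (row=3, col=11), (row=4, col=8), (row=5, col=7), (row=6, col=8), (row=7, col=9), (row=7, col=11)
  Distance 4: (row=1, col=10), (row=2, col=9), (row=2, col=11), (row=3, col=8), (row=4, col=7), (row=5, col=6), (row=6, col=7), (row=7, col=8)
  Distance 5: (row=0, col=10), (row=1, col=9), (row=1, col=11), (row=2, col=8), (row=3, col=7), (row=4, col=6), (row=5, col=5), (row=6, col=6), (row=7, col=7)
  Distance 6: (row=0, col=9), (row=1, col=8), (row=3, col=6), (row=4, col=5), (row=5, col=4), (row=7, col=6)
  Distance 7: (row=0, col=8), (row=1, col=7), (row=2, col=6), (row=3, col=5), (row=4, col=4), (row=5, col=3), (row=6, col=4), (row=7, col=5)
  Distance 8: (row=0, col=7), (row=2, col=5), (row=3, col=4), (row=4, col=3), (row=5, col=2), (row=6, col=3)
  Distance 9: (row=0, col=6), (row=1, col=5), (row=2, col=4), (row=3, col=3), (row=4, col=2), (row=5, col=1), (row=6, col=2), (row=7, col=3)
  Distance 10: (row=0, col=5), (row=1, col=4), (row=2, col=3), (row=3, col=2), (row=4, col=1), (row=5, col=0), (row=6, col=1), (row=7, col=2)
  Distance 11: (row=0, col=4), (row=1, col=3), (row=2, col=2), (row=3, col=1), (row=4, col=0), (row=6, col=0), (row=7, col=1)
  Distance 12: (row=1, col=2), (row=2, col=1), (row=3, col=0), (row=7, col=0)
  Distance 13: (row=0, col=2), (row=1, col=1), (row=2, col=0)
  Distance 14: (row=0, col=1), (row=1, col=0)
  Distance 15: (row=0, col=0)
Total reachable: 90 (grid has 90 open cells total)

Answer: Reachable cells: 90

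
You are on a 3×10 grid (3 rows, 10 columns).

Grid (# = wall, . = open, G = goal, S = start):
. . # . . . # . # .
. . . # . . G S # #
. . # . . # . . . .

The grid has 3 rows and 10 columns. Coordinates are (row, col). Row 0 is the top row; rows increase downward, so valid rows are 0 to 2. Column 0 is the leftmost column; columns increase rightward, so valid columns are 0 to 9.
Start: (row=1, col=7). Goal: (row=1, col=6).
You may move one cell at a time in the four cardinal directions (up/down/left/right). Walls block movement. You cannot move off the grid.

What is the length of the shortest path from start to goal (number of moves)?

Answer: Shortest path length: 1

Derivation:
BFS from (row=1, col=7) until reaching (row=1, col=6):
  Distance 0: (row=1, col=7)
  Distance 1: (row=0, col=7), (row=1, col=6), (row=2, col=7)  <- goal reached here
One shortest path (1 moves): (row=1, col=7) -> (row=1, col=6)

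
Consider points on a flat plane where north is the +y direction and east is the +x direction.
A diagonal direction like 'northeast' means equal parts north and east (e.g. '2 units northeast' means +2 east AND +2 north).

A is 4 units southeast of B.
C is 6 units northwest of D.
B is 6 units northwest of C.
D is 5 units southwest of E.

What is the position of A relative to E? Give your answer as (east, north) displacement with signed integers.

Place E at the origin (east=0, north=0).
  D is 5 units southwest of E: delta (east=-5, north=-5); D at (east=-5, north=-5).
  C is 6 units northwest of D: delta (east=-6, north=+6); C at (east=-11, north=1).
  B is 6 units northwest of C: delta (east=-6, north=+6); B at (east=-17, north=7).
  A is 4 units southeast of B: delta (east=+4, north=-4); A at (east=-13, north=3).
Therefore A relative to E: (east=-13, north=3).

Answer: A is at (east=-13, north=3) relative to E.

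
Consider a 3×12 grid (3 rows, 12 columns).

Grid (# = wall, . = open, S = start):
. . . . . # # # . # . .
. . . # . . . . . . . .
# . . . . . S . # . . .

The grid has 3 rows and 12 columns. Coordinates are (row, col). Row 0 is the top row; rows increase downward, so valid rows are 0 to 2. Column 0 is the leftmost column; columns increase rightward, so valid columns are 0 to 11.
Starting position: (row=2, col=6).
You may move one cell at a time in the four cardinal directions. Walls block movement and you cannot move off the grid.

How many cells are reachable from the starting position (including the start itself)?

BFS flood-fill from (row=2, col=6):
  Distance 0: (row=2, col=6)
  Distance 1: (row=1, col=6), (row=2, col=5), (row=2, col=7)
  Distance 2: (row=1, col=5), (row=1, col=7), (row=2, col=4)
  Distance 3: (row=1, col=4), (row=1, col=8), (row=2, col=3)
  Distance 4: (row=0, col=4), (row=0, col=8), (row=1, col=9), (row=2, col=2)
  Distance 5: (row=0, col=3), (row=1, col=2), (row=1, col=10), (row=2, col=1), (row=2, col=9)
  Distance 6: (row=0, col=2), (row=0, col=10), (row=1, col=1), (row=1, col=11), (row=2, col=10)
  Distance 7: (row=0, col=1), (row=0, col=11), (row=1, col=0), (row=2, col=11)
  Distance 8: (row=0, col=0)
Total reachable: 29 (grid has 29 open cells total)

Answer: Reachable cells: 29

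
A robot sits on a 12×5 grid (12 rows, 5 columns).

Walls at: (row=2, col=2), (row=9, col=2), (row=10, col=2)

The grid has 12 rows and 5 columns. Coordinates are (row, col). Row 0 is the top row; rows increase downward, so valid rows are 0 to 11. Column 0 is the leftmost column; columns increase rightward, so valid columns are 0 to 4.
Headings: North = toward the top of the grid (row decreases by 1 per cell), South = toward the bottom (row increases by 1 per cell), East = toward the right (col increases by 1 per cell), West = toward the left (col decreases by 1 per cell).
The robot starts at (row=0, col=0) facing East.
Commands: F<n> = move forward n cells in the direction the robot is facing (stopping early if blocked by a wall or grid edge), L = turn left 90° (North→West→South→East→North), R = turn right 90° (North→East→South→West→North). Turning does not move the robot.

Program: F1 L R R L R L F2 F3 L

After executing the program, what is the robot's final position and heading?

Answer: Final position: (row=0, col=4), facing North

Derivation:
Start: (row=0, col=0), facing East
  F1: move forward 1, now at (row=0, col=1)
  L: turn left, now facing North
  R: turn right, now facing East
  R: turn right, now facing South
  L: turn left, now facing East
  R: turn right, now facing South
  L: turn left, now facing East
  F2: move forward 2, now at (row=0, col=3)
  F3: move forward 1/3 (blocked), now at (row=0, col=4)
  L: turn left, now facing North
Final: (row=0, col=4), facing North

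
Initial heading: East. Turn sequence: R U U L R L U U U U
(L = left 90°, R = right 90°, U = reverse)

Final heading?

Start: East
  R (right (90° clockwise)) -> South
  U (U-turn (180°)) -> North
  U (U-turn (180°)) -> South
  L (left (90° counter-clockwise)) -> East
  R (right (90° clockwise)) -> South
  L (left (90° counter-clockwise)) -> East
  U (U-turn (180°)) -> West
  U (U-turn (180°)) -> East
  U (U-turn (180°)) -> West
  U (U-turn (180°)) -> East
Final: East

Answer: Final heading: East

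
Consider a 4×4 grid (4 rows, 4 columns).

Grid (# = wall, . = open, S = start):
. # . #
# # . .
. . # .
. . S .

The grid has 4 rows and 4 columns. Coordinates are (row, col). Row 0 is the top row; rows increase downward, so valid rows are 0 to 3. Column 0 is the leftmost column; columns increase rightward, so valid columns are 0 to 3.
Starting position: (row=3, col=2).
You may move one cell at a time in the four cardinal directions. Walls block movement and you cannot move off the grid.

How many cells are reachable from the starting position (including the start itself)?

Answer: Reachable cells: 10

Derivation:
BFS flood-fill from (row=3, col=2):
  Distance 0: (row=3, col=2)
  Distance 1: (row=3, col=1), (row=3, col=3)
  Distance 2: (row=2, col=1), (row=2, col=3), (row=3, col=0)
  Distance 3: (row=1, col=3), (row=2, col=0)
  Distance 4: (row=1, col=2)
  Distance 5: (row=0, col=2)
Total reachable: 10 (grid has 11 open cells total)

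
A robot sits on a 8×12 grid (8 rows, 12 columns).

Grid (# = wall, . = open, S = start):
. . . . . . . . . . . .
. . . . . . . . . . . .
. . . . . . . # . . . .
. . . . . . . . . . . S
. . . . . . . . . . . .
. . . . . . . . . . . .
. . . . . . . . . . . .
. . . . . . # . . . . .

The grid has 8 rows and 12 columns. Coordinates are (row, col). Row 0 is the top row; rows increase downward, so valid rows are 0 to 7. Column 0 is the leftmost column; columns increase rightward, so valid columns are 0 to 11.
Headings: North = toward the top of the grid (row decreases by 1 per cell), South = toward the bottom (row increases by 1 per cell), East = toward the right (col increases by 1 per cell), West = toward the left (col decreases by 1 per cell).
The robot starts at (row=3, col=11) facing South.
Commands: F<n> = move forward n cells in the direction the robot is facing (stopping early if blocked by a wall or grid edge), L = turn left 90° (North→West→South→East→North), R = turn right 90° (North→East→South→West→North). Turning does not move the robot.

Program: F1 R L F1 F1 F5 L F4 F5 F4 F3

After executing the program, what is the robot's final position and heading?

Answer: Final position: (row=7, col=11), facing East

Derivation:
Start: (row=3, col=11), facing South
  F1: move forward 1, now at (row=4, col=11)
  R: turn right, now facing West
  L: turn left, now facing South
  F1: move forward 1, now at (row=5, col=11)
  F1: move forward 1, now at (row=6, col=11)
  F5: move forward 1/5 (blocked), now at (row=7, col=11)
  L: turn left, now facing East
  F4: move forward 0/4 (blocked), now at (row=7, col=11)
  F5: move forward 0/5 (blocked), now at (row=7, col=11)
  F4: move forward 0/4 (blocked), now at (row=7, col=11)
  F3: move forward 0/3 (blocked), now at (row=7, col=11)
Final: (row=7, col=11), facing East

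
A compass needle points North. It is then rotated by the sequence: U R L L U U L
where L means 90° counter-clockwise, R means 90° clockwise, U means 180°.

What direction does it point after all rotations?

Answer: Final heading: North

Derivation:
Start: North
  U (U-turn (180°)) -> South
  R (right (90° clockwise)) -> West
  L (left (90° counter-clockwise)) -> South
  L (left (90° counter-clockwise)) -> East
  U (U-turn (180°)) -> West
  U (U-turn (180°)) -> East
  L (left (90° counter-clockwise)) -> North
Final: North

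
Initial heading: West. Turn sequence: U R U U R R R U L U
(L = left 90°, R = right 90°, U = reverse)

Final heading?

Start: West
  U (U-turn (180°)) -> East
  R (right (90° clockwise)) -> South
  U (U-turn (180°)) -> North
  U (U-turn (180°)) -> South
  R (right (90° clockwise)) -> West
  R (right (90° clockwise)) -> North
  R (right (90° clockwise)) -> East
  U (U-turn (180°)) -> West
  L (left (90° counter-clockwise)) -> South
  U (U-turn (180°)) -> North
Final: North

Answer: Final heading: North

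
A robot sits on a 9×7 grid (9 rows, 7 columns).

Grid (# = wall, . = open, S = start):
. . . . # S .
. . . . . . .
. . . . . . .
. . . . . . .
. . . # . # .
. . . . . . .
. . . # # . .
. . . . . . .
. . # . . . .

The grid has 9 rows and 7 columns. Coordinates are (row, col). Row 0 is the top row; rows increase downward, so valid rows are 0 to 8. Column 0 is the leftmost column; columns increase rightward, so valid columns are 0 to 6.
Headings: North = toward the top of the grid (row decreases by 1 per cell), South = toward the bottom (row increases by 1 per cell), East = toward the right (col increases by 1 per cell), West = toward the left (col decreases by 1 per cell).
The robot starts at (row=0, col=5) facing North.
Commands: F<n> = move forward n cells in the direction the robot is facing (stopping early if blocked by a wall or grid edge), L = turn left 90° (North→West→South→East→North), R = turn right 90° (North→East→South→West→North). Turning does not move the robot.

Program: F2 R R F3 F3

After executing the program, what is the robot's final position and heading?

Start: (row=0, col=5), facing North
  F2: move forward 0/2 (blocked), now at (row=0, col=5)
  R: turn right, now facing East
  R: turn right, now facing South
  F3: move forward 3, now at (row=3, col=5)
  F3: move forward 0/3 (blocked), now at (row=3, col=5)
Final: (row=3, col=5), facing South

Answer: Final position: (row=3, col=5), facing South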